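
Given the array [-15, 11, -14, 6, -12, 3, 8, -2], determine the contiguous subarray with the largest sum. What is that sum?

Using Kadane's algorithm on [-15, 11, -14, 6, -12, 3, 8, -2]:

Scanning through the array:
Position 1 (value 11): max_ending_here = 11, max_so_far = 11
Position 2 (value -14): max_ending_here = -3, max_so_far = 11
Position 3 (value 6): max_ending_here = 6, max_so_far = 11
Position 4 (value -12): max_ending_here = -6, max_so_far = 11
Position 5 (value 3): max_ending_here = 3, max_so_far = 11
Position 6 (value 8): max_ending_here = 11, max_so_far = 11
Position 7 (value -2): max_ending_here = 9, max_so_far = 11

Maximum subarray: [11]
Maximum sum: 11

The maximum subarray is [11] with sum 11. This subarray runs from index 1 to index 1.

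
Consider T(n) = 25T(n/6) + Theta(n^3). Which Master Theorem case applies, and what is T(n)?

Master Theorem for T(n) = 25T(n/6) + O(n^3):

a = 25, b = 6, c = 3
log_b(a) = log_6(25) = 1.7965

Case 3: c = 3 > log_6(25) = 1.7965
T(n) = O(n^3) = O(n^3)

For T(n) = 25T(n/6) + O(n^3): log_6(25) = 1.7965. This is Case 3 of the Master Theorem (c > log_b(a), work dominated by root), giving O(n^3).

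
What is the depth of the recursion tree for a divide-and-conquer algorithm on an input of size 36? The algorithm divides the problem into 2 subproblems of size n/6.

For divide and conquer with division factor 6:

Problem sizes at each level:
Level 0: 36
Level 1: 6
Level 2: 1

The root is level 0 and the size-1 base case is level 2 (the tree spans levels 0 through 2, i.e. 3 levels counting the root), so the depth is the number of divisions: log_6(36) = 2

The recursion tree depth is log_6(36) = 2. At each level, the problem size is divided by 6, so it takes 2 divisions to reduce to a base case of size 1. The algorithm makes 2 recursive calls at each level.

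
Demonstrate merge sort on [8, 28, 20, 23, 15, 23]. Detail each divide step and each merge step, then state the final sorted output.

Merge sort trace:

Split: [8, 28, 20, 23, 15, 23] -> [8, 28, 20] and [23, 15, 23]
  Split: [8, 28, 20] -> [8] and [28, 20]
    Split: [28, 20] -> [28] and [20]
    Merge: [28] + [20] -> [20, 28]
  Merge: [8] + [20, 28] -> [8, 20, 28]
  Split: [23, 15, 23] -> [23] and [15, 23]
    Split: [15, 23] -> [15] and [23]
    Merge: [15] + [23] -> [15, 23]
  Merge: [23] + [15, 23] -> [15, 23, 23]
Merge: [8, 20, 28] + [15, 23, 23] -> [8, 15, 20, 23, 23, 28]

Final sorted array: [8, 15, 20, 23, 23, 28]

The merge sort proceeds by recursively splitting the array and merging sorted halves.
After all merges, the sorted array is [8, 15, 20, 23, 23, 28].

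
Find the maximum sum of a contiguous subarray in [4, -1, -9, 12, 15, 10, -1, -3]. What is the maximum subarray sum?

Using Kadane's algorithm on [4, -1, -9, 12, 15, 10, -1, -3]:

Scanning through the array:
Position 1 (value -1): max_ending_here = 3, max_so_far = 4
Position 2 (value -9): max_ending_here = -6, max_so_far = 4
Position 3 (value 12): max_ending_here = 12, max_so_far = 12
Position 4 (value 15): max_ending_here = 27, max_so_far = 27
Position 5 (value 10): max_ending_here = 37, max_so_far = 37
Position 6 (value -1): max_ending_here = 36, max_so_far = 37
Position 7 (value -3): max_ending_here = 33, max_so_far = 37

Maximum subarray: [12, 15, 10]
Maximum sum: 37

The maximum subarray is [12, 15, 10] with sum 37. This subarray runs from index 3 to index 5.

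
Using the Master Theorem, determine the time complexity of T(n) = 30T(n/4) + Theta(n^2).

Master Theorem for T(n) = 30T(n/4) + O(n^2):

a = 30, b = 4, c = 2
log_b(a) = log_4(30) = 2.4534

Case 1: c = 2 < log_4(30) = 2.4534
T(n) = O(n^(log_4 30))

For T(n) = 30T(n/4) + O(n^2): log_4(30) = 2.4534. This is Case 1 of the Master Theorem (c < log_b(a), work dominated by leaves), giving O(n^(log_4 30)).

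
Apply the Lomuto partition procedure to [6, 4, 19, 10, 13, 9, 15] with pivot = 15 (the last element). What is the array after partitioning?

Lomuto partition with pivot = 15:

Initial array: [6, 4, 19, 10, 13, 9, 15]

arr[0]=6 <= 15: swap with position 0, array becomes [6, 4, 19, 10, 13, 9, 15]
arr[1]=4 <= 15: swap with position 1, array becomes [6, 4, 19, 10, 13, 9, 15]
arr[2]=19 > 15: no swap
arr[3]=10 <= 15: swap with position 2, array becomes [6, 4, 10, 19, 13, 9, 15]
arr[4]=13 <= 15: swap with position 3, array becomes [6, 4, 10, 13, 19, 9, 15]
arr[5]=9 <= 15: swap with position 4, array becomes [6, 4, 10, 13, 9, 19, 15]

Place pivot at position 5: [6, 4, 10, 13, 9, 15, 19]
Pivot position: 5

After partitioning with pivot 15, the array becomes [6, 4, 10, 13, 9, 15, 19]. The pivot is placed at index 5. All elements to the left of the pivot are <= 15, and all elements to the right are > 15.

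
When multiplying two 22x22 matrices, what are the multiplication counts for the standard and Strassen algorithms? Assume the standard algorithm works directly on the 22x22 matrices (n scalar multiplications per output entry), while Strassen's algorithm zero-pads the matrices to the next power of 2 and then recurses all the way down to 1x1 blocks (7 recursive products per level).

Matrix multiplication for 22x22 matrices:

Strassen's algorithm requires power-of-2 dimensions. Pad 22x22 to 32x32 (next power of 2).

Standard algorithm: 22^3 = 10648 multiplications
Strassen's algorithm: 7^(log2(32)) = 7^5 = 16807 multiplications
Difference: 10648 - 16807 = -6159 (Strassen uses MORE here due to padding overhead — for small or just-over-power-of-2 n, padding can outweigh the per-level savings)

Standard: 10648 multiplications (22^3). Strassen: 16807 multiplications (7^5, after padding to 32x32). Strassen reduces 8 recursive multiplications to 7 at each level.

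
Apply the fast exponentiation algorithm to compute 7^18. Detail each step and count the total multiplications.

Computing 7^18 by squaring (build up from 7^1; each line after the first costs one multiplication):

7^1 = 7
7^2 = (7^1)^2 = 7^2 = 49
7^4 = (7^2)^2 = 49^2 = 2401
7^8 = (7^4)^2 = 2401^2 = 5764801
7^9 = 7 * 7^8 = 7 * 5764801 = 40353607
7^18 = (7^9)^2 = 40353607^2 = 1628413597910449

Result: 1628413597910449
Multiplications needed: 5 (5 lines after 7^1)

7^18 = 1628413597910449. Using exponentiation by squaring, this requires 5 multiplications. The key idea: if the exponent is even, square the half-power; if odd, multiply by the base once.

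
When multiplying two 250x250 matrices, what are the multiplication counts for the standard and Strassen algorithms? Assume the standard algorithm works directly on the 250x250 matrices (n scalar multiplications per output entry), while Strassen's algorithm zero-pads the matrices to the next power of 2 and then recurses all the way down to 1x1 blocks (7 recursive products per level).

Matrix multiplication for 250x250 matrices:

Strassen's algorithm requires power-of-2 dimensions. Pad 250x250 to 256x256 (next power of 2).

Standard algorithm: 250^3 = 15625000 multiplications
Strassen's algorithm: 7^(log2(256)) = 7^8 = 5764801 multiplications
Savings: 15625000 - 5764801 = 9860199 multiplications

Standard: 15625000 multiplications (250^3). Strassen: 5764801 multiplications (7^8, after padding to 256x256). Strassen reduces 8 recursive multiplications to 7 at each level.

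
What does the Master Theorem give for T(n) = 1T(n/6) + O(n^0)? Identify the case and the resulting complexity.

Master Theorem for T(n) = 1T(n/6) + O(n^0):

a = 1, b = 6, c = 0
log_b(a) = log_6(1) = 0.0000

Case 2: c = 0 = log_6(1) = 0.0000
T(n) = O(n^0 log n) = O(log n)

For T(n) = 1T(n/6) + O(n^0): log_6(1) = 0.0000. This is Case 2 of the Master Theorem (c = log_b(a), equal work at all levels), giving O(log n).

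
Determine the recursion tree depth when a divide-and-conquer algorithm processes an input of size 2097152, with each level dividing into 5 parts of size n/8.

For divide and conquer with division factor 8:

Problem sizes at each level:
Level 0: 2097152
Level 1: 262144
Level 2: 32768
Level 3: 4096
Level 4: 512
Level 5: 64
Level 6: 8
Level 7: 1

The root is level 0 and the size-1 base case is level 7 (the tree spans levels 0 through 7, i.e. 8 levels counting the root), so the depth is the number of divisions: log_8(2097152) = 7

The recursion tree depth is log_8(2097152) = 7. At each level, the problem size is divided by 8, so it takes 7 divisions to reduce to a base case of size 1. The algorithm makes 5 recursive calls at each level.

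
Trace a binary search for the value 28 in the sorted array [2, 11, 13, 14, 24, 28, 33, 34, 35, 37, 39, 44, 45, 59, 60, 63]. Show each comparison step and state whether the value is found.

Binary search for 28 in [2, 11, 13, 14, 24, 28, 33, 34, 35, 37, 39, 44, 45, 59, 60, 63]:

lo=0, hi=15, mid=7, arr[mid]=34 -> 34 > 28, search left half
lo=0, hi=6, mid=3, arr[mid]=14 -> 14 < 28, search right half
lo=4, hi=6, mid=5, arr[mid]=28 -> Found target at index 5!

Binary search finds 28 at index 5 after 3 comparisons. The search repeatedly halves the search space by comparing with the middle element.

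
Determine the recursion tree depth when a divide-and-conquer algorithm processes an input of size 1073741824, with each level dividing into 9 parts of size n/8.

For divide and conquer with division factor 8:

Problem sizes at each level:
Level 0: 1073741824
Level 1: 134217728
Level 2: 16777216
Level 3: 2097152
Level 4: 262144
Level 5: 32768
Level 6: 4096
Level 7: 512
Level 8: 64
Level 9: 8
Level 10: 1

The root is level 0 and the size-1 base case is level 10 (the tree spans levels 0 through 10, i.e. 11 levels counting the root), so the depth is the number of divisions: log_8(1073741824) = 10

The recursion tree depth is log_8(1073741824) = 10. At each level, the problem size is divided by 8, so it takes 10 divisions to reduce to a base case of size 1. The algorithm makes 9 recursive calls at each level.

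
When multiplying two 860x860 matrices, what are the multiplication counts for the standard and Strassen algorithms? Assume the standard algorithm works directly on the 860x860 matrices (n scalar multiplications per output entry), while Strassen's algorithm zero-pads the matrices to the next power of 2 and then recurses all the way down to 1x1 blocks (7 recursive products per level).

Matrix multiplication for 860x860 matrices:

Strassen's algorithm requires power-of-2 dimensions. Pad 860x860 to 1024x1024 (next power of 2).

Standard algorithm: 860^3 = 636056000 multiplications
Strassen's algorithm: 7^(log2(1024)) = 7^10 = 282475249 multiplications
Savings: 636056000 - 282475249 = 353580751 multiplications

Standard: 636056000 multiplications (860^3). Strassen: 282475249 multiplications (7^10, after padding to 1024x1024). Strassen reduces 8 recursive multiplications to 7 at each level.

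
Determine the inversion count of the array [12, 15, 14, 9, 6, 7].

Finding inversions in [12, 15, 14, 9, 6, 7]:

(0, 3): arr[0]=12 > arr[3]=9
(0, 4): arr[0]=12 > arr[4]=6
(0, 5): arr[0]=12 > arr[5]=7
(1, 2): arr[1]=15 > arr[2]=14
(1, 3): arr[1]=15 > arr[3]=9
(1, 4): arr[1]=15 > arr[4]=6
(1, 5): arr[1]=15 > arr[5]=7
(2, 3): arr[2]=14 > arr[3]=9
(2, 4): arr[2]=14 > arr[4]=6
(2, 5): arr[2]=14 > arr[5]=7
(3, 4): arr[3]=9 > arr[4]=6
(3, 5): arr[3]=9 > arr[5]=7

Total inversions: 12

The array has 12 inversion(s): (0,3), (0,4), (0,5), (1,2), (1,3), (1,4), (1,5), (2,3), (2,4), (2,5), (3,4), (3,5). Each pair (i,j) satisfies i < j and arr[i] > arr[j].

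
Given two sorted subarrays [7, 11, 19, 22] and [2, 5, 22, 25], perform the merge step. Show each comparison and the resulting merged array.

Merging process:

Compare 7 vs 2: take 2 from right. Merged: [2]
Compare 7 vs 5: take 5 from right. Merged: [2, 5]
Compare 7 vs 22: take 7 from left. Merged: [2, 5, 7]
Compare 11 vs 22: take 11 from left. Merged: [2, 5, 7, 11]
Compare 19 vs 22: take 19 from left. Merged: [2, 5, 7, 11, 19]
Compare 22 vs 22: take 22 from left. Merged: [2, 5, 7, 11, 19, 22]
Append remaining from right: [22, 25]. Merged: [2, 5, 7, 11, 19, 22, 22, 25]

Final merged array: [2, 5, 7, 11, 19, 22, 22, 25]
Total comparisons: 6

The merged array is [2, 5, 7, 11, 19, 22, 22, 25], requiring 6 comparisons. The merge step runs in O(n) time where n is the total number of elements.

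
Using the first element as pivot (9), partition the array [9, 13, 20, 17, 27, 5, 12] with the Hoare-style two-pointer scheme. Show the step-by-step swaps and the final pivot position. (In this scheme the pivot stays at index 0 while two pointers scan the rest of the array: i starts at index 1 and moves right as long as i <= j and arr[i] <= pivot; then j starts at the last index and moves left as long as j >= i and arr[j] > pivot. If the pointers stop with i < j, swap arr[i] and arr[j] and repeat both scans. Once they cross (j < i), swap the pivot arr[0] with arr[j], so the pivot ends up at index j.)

Hoare-style two-pointer partition with pivot = 9:

Initial array: [9, 13, 20, 17, 27, 5, 12]

Pointers start at i = 1, j = 6.
i stops at index 1 (arr[1]=13 > 9), j stops at index 5 (arr[5]=5 <= 9): swap arr[1] and arr[5], array becomes [9, 5, 20, 17, 27, 13, 12]
i ends at 2, j ends at 1: the pointers have crossed (j < i), so scanning stops.

Swap pivot arr[0] with arr[1] to place pivot at position 1: [5, 9, 20, 17, 27, 13, 12]
Pivot position: 1

After partitioning with pivot 9, the array becomes [5, 9, 20, 17, 27, 13, 12]. The pivot is placed at index 1. All elements to the left of the pivot are <= 9, and all elements to the right are > 9.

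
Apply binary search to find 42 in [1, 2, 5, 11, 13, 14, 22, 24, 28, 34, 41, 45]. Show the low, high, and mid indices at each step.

Binary search for 42 in [1, 2, 5, 11, 13, 14, 22, 24, 28, 34, 41, 45]:

lo=0, hi=11, mid=5, arr[mid]=14 -> 14 < 42, search right half
lo=6, hi=11, mid=8, arr[mid]=28 -> 28 < 42, search right half
lo=9, hi=11, mid=10, arr[mid]=41 -> 41 < 42, search right half
lo=11, hi=11, mid=11, arr[mid]=45 -> 45 > 42, search left half
lo=11 > hi=10, target 42 not found

Binary search determines that 42 is not in the array after 4 comparisons. The search space was exhausted without finding the target.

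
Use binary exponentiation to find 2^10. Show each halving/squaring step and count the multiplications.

Computing 2^10 by squaring (build up from 2^1; each line after the first costs one multiplication):

2^1 = 2
2^2 = (2^1)^2 = 2^2 = 4
2^4 = (2^2)^2 = 4^2 = 16
2^5 = 2 * 2^4 = 2 * 16 = 32
2^10 = (2^5)^2 = 32^2 = 1024

Result: 1024
Multiplications needed: 4 (4 lines after 2^1)

2^10 = 1024. Using exponentiation by squaring, this requires 4 multiplications. The key idea: if the exponent is even, square the half-power; if odd, multiply by the base once.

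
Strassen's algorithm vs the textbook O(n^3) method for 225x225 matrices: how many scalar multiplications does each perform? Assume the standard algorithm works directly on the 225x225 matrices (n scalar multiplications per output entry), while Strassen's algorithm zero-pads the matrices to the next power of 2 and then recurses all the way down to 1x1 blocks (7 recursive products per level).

Matrix multiplication for 225x225 matrices:

Strassen's algorithm requires power-of-2 dimensions. Pad 225x225 to 256x256 (next power of 2).

Standard algorithm: 225^3 = 11390625 multiplications
Strassen's algorithm: 7^(log2(256)) = 7^8 = 5764801 multiplications
Savings: 11390625 - 5764801 = 5625824 multiplications

Standard: 11390625 multiplications (225^3). Strassen: 5764801 multiplications (7^8, after padding to 256x256). Strassen reduces 8 recursive multiplications to 7 at each level.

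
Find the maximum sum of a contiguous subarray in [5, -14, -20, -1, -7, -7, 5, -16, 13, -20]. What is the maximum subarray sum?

Using Kadane's algorithm on [5, -14, -20, -1, -7, -7, 5, -16, 13, -20]:

Scanning through the array:
Position 1 (value -14): max_ending_here = -9, max_so_far = 5
Position 2 (value -20): max_ending_here = -20, max_so_far = 5
Position 3 (value -1): max_ending_here = -1, max_so_far = 5
Position 4 (value -7): max_ending_here = -7, max_so_far = 5
Position 5 (value -7): max_ending_here = -7, max_so_far = 5
Position 6 (value 5): max_ending_here = 5, max_so_far = 5
Position 7 (value -16): max_ending_here = -11, max_so_far = 5
Position 8 (value 13): max_ending_here = 13, max_so_far = 13
Position 9 (value -20): max_ending_here = -7, max_so_far = 13

Maximum subarray: [13]
Maximum sum: 13

The maximum subarray is [13] with sum 13. This subarray runs from index 8 to index 8.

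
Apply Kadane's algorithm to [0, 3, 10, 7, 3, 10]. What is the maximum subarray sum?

Using Kadane's algorithm on [0, 3, 10, 7, 3, 10]:

Scanning through the array:
Position 1 (value 3): max_ending_here = 3, max_so_far = 3
Position 2 (value 10): max_ending_here = 13, max_so_far = 13
Position 3 (value 7): max_ending_here = 20, max_so_far = 20
Position 4 (value 3): max_ending_here = 23, max_so_far = 23
Position 5 (value 10): max_ending_here = 33, max_so_far = 33

Maximum subarray: [0, 3, 10, 7, 3, 10]
Maximum sum: 33

The maximum subarray is [0, 3, 10, 7, 3, 10] with sum 33. This subarray runs from index 0 to index 5.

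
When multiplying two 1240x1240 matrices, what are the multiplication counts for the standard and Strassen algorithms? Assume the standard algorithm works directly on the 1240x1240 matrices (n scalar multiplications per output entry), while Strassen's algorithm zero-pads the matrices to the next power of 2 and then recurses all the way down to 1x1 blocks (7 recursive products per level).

Matrix multiplication for 1240x1240 matrices:

Strassen's algorithm requires power-of-2 dimensions. Pad 1240x1240 to 2048x2048 (next power of 2).

Standard algorithm: 1240^3 = 1906624000 multiplications
Strassen's algorithm: 7^(log2(2048)) = 7^11 = 1977326743 multiplications
Difference: 1906624000 - 1977326743 = -70702743 (Strassen uses MORE here due to padding overhead — for small or just-over-power-of-2 n, padding can outweigh the per-level savings)

Standard: 1906624000 multiplications (1240^3). Strassen: 1977326743 multiplications (7^11, after padding to 2048x2048). Strassen reduces 8 recursive multiplications to 7 at each level.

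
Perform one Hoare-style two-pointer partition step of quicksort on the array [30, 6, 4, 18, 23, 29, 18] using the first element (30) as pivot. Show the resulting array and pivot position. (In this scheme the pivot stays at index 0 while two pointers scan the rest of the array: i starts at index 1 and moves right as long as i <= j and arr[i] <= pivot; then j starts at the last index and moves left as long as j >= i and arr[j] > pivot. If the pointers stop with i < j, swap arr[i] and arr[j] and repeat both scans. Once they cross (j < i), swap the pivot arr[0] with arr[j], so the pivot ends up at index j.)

Hoare-style two-pointer partition with pivot = 30:

Initial array: [30, 6, 4, 18, 23, 29, 18]

Pointers start at i = 1, j = 6.
i ends at 7, j ends at 6: the pointers have crossed (j < i), so scanning stops.

Swap pivot arr[0] with arr[6] to place pivot at position 6: [18, 6, 4, 18, 23, 29, 30]
Pivot position: 6

After partitioning with pivot 30, the array becomes [18, 6, 4, 18, 23, 29, 30]. The pivot is placed at index 6. All elements to the left of the pivot are <= 30, and all elements to the right are > 30.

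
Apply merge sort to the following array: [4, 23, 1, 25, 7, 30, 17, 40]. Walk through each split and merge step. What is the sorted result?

Merge sort trace:

Split: [4, 23, 1, 25, 7, 30, 17, 40] -> [4, 23, 1, 25] and [7, 30, 17, 40]
  Split: [4, 23, 1, 25] -> [4, 23] and [1, 25]
    Split: [4, 23] -> [4] and [23]
    Merge: [4] + [23] -> [4, 23]
    Split: [1, 25] -> [1] and [25]
    Merge: [1] + [25] -> [1, 25]
  Merge: [4, 23] + [1, 25] -> [1, 4, 23, 25]
  Split: [7, 30, 17, 40] -> [7, 30] and [17, 40]
    Split: [7, 30] -> [7] and [30]
    Merge: [7] + [30] -> [7, 30]
    Split: [17, 40] -> [17] and [40]
    Merge: [17] + [40] -> [17, 40]
  Merge: [7, 30] + [17, 40] -> [7, 17, 30, 40]
Merge: [1, 4, 23, 25] + [7, 17, 30, 40] -> [1, 4, 7, 17, 23, 25, 30, 40]

Final sorted array: [1, 4, 7, 17, 23, 25, 30, 40]

The merge sort proceeds by recursively splitting the array and merging sorted halves.
After all merges, the sorted array is [1, 4, 7, 17, 23, 25, 30, 40].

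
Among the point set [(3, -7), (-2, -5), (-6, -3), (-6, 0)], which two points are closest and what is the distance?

Computing all pairwise distances among 4 points:

d((3, -7), (-2, -5)) = 5.3852
d((3, -7), (-6, -3)) = 9.8489
d((3, -7), (-6, 0)) = 11.4018
d((-2, -5), (-6, -3)) = 4.4721
d((-2, -5), (-6, 0)) = 6.4031
d((-6, -3), (-6, 0)) = 3.0 <-- minimum

Closest pair: (-6, -3) and (-6, 0) with distance 3.0

The closest pair is (-6, -3) and (-6, 0) with Euclidean distance 3.0. For 4 points, brute-force pairwise comparison is shown above. For large n, the divide-and-conquer algorithm (sort by x, recurse on halves, check the dividing strip) achieves O(n log n).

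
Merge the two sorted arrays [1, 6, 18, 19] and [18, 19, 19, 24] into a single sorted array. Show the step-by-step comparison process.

Merging process:

Compare 1 vs 18: take 1 from left. Merged: [1]
Compare 6 vs 18: take 6 from left. Merged: [1, 6]
Compare 18 vs 18: take 18 from left. Merged: [1, 6, 18]
Compare 19 vs 18: take 18 from right. Merged: [1, 6, 18, 18]
Compare 19 vs 19: take 19 from left. Merged: [1, 6, 18, 18, 19]
Append remaining from right: [19, 19, 24]. Merged: [1, 6, 18, 18, 19, 19, 19, 24]

Final merged array: [1, 6, 18, 18, 19, 19, 19, 24]
Total comparisons: 5

The merged array is [1, 6, 18, 18, 19, 19, 19, 24], requiring 5 comparisons. The merge step runs in O(n) time where n is the total number of elements.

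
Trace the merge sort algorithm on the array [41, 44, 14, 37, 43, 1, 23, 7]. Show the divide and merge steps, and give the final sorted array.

Merge sort trace:

Split: [41, 44, 14, 37, 43, 1, 23, 7] -> [41, 44, 14, 37] and [43, 1, 23, 7]
  Split: [41, 44, 14, 37] -> [41, 44] and [14, 37]
    Split: [41, 44] -> [41] and [44]
    Merge: [41] + [44] -> [41, 44]
    Split: [14, 37] -> [14] and [37]
    Merge: [14] + [37] -> [14, 37]
  Merge: [41, 44] + [14, 37] -> [14, 37, 41, 44]
  Split: [43, 1, 23, 7] -> [43, 1] and [23, 7]
    Split: [43, 1] -> [43] and [1]
    Merge: [43] + [1] -> [1, 43]
    Split: [23, 7] -> [23] and [7]
    Merge: [23] + [7] -> [7, 23]
  Merge: [1, 43] + [7, 23] -> [1, 7, 23, 43]
Merge: [14, 37, 41, 44] + [1, 7, 23, 43] -> [1, 7, 14, 23, 37, 41, 43, 44]

Final sorted array: [1, 7, 14, 23, 37, 41, 43, 44]

The merge sort proceeds by recursively splitting the array and merging sorted halves.
After all merges, the sorted array is [1, 7, 14, 23, 37, 41, 43, 44].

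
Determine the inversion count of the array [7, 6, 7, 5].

Finding inversions in [7, 6, 7, 5]:

(0, 1): arr[0]=7 > arr[1]=6
(0, 3): arr[0]=7 > arr[3]=5
(1, 3): arr[1]=6 > arr[3]=5
(2, 3): arr[2]=7 > arr[3]=5

Total inversions: 4

The array has 4 inversion(s): (0,1), (0,3), (1,3), (2,3). Each pair (i,j) satisfies i < j and arr[i] > arr[j].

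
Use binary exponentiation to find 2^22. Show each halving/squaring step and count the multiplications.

Computing 2^22 by squaring (build up from 2^1; each line after the first costs one multiplication):

2^1 = 2
2^2 = (2^1)^2 = 2^2 = 4
2^4 = (2^2)^2 = 4^2 = 16
2^5 = 2 * 2^4 = 2 * 16 = 32
2^10 = (2^5)^2 = 32^2 = 1024
2^11 = 2 * 2^10 = 2 * 1024 = 2048
2^22 = (2^11)^2 = 2048^2 = 4194304

Result: 4194304
Multiplications needed: 6 (6 lines after 2^1)

2^22 = 4194304. Using exponentiation by squaring, this requires 6 multiplications. The key idea: if the exponent is even, square the half-power; if odd, multiply by the base once.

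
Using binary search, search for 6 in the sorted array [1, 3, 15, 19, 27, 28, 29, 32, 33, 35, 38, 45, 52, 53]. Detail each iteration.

Binary search for 6 in [1, 3, 15, 19, 27, 28, 29, 32, 33, 35, 38, 45, 52, 53]:

lo=0, hi=13, mid=6, arr[mid]=29 -> 29 > 6, search left half
lo=0, hi=5, mid=2, arr[mid]=15 -> 15 > 6, search left half
lo=0, hi=1, mid=0, arr[mid]=1 -> 1 < 6, search right half
lo=1, hi=1, mid=1, arr[mid]=3 -> 3 < 6, search right half
lo=2 > hi=1, target 6 not found

Binary search determines that 6 is not in the array after 4 comparisons. The search space was exhausted without finding the target.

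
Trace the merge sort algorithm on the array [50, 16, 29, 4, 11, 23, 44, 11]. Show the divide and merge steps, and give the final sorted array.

Merge sort trace:

Split: [50, 16, 29, 4, 11, 23, 44, 11] -> [50, 16, 29, 4] and [11, 23, 44, 11]
  Split: [50, 16, 29, 4] -> [50, 16] and [29, 4]
    Split: [50, 16] -> [50] and [16]
    Merge: [50] + [16] -> [16, 50]
    Split: [29, 4] -> [29] and [4]
    Merge: [29] + [4] -> [4, 29]
  Merge: [16, 50] + [4, 29] -> [4, 16, 29, 50]
  Split: [11, 23, 44, 11] -> [11, 23] and [44, 11]
    Split: [11, 23] -> [11] and [23]
    Merge: [11] + [23] -> [11, 23]
    Split: [44, 11] -> [44] and [11]
    Merge: [44] + [11] -> [11, 44]
  Merge: [11, 23] + [11, 44] -> [11, 11, 23, 44]
Merge: [4, 16, 29, 50] + [11, 11, 23, 44] -> [4, 11, 11, 16, 23, 29, 44, 50]

Final sorted array: [4, 11, 11, 16, 23, 29, 44, 50]

The merge sort proceeds by recursively splitting the array and merging sorted halves.
After all merges, the sorted array is [4, 11, 11, 16, 23, 29, 44, 50].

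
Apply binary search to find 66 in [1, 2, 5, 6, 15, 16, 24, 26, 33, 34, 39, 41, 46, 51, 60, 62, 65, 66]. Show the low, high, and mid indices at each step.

Binary search for 66 in [1, 2, 5, 6, 15, 16, 24, 26, 33, 34, 39, 41, 46, 51, 60, 62, 65, 66]:

lo=0, hi=17, mid=8, arr[mid]=33 -> 33 < 66, search right half
lo=9, hi=17, mid=13, arr[mid]=51 -> 51 < 66, search right half
lo=14, hi=17, mid=15, arr[mid]=62 -> 62 < 66, search right half
lo=16, hi=17, mid=16, arr[mid]=65 -> 65 < 66, search right half
lo=17, hi=17, mid=17, arr[mid]=66 -> Found target at index 17!

Binary search finds 66 at index 17 after 5 comparisons. The search repeatedly halves the search space by comparing with the middle element.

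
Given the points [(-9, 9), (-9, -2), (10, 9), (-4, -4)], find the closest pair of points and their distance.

Computing all pairwise distances among 4 points:

d((-9, 9), (-9, -2)) = 11.0
d((-9, 9), (10, 9)) = 19.0
d((-9, 9), (-4, -4)) = 13.9284
d((-9, -2), (10, 9)) = 21.9545
d((-9, -2), (-4, -4)) = 5.3852 <-- minimum
d((10, 9), (-4, -4)) = 19.105

Closest pair: (-9, -2) and (-4, -4) with distance 5.3852

The closest pair is (-9, -2) and (-4, -4) with Euclidean distance 5.3852. For 4 points, brute-force pairwise comparison is shown above. For large n, the divide-and-conquer algorithm (sort by x, recurse on halves, check the dividing strip) achieves O(n log n).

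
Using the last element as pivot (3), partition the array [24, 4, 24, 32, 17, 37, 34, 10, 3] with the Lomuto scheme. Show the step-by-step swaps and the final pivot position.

Lomuto partition with pivot = 3:

Initial array: [24, 4, 24, 32, 17, 37, 34, 10, 3]

arr[0]=24 > 3: no swap
arr[1]=4 > 3: no swap
arr[2]=24 > 3: no swap
arr[3]=32 > 3: no swap
arr[4]=17 > 3: no swap
arr[5]=37 > 3: no swap
arr[6]=34 > 3: no swap
arr[7]=10 > 3: no swap

Place pivot at position 0: [3, 4, 24, 32, 17, 37, 34, 10, 24]
Pivot position: 0

After partitioning with pivot 3, the array becomes [3, 4, 24, 32, 17, 37, 34, 10, 24]. The pivot is placed at index 0. All elements to the left of the pivot are <= 3, and all elements to the right are > 3.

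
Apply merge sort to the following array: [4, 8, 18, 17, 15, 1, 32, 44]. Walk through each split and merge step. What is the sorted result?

Merge sort trace:

Split: [4, 8, 18, 17, 15, 1, 32, 44] -> [4, 8, 18, 17] and [15, 1, 32, 44]
  Split: [4, 8, 18, 17] -> [4, 8] and [18, 17]
    Split: [4, 8] -> [4] and [8]
    Merge: [4] + [8] -> [4, 8]
    Split: [18, 17] -> [18] and [17]
    Merge: [18] + [17] -> [17, 18]
  Merge: [4, 8] + [17, 18] -> [4, 8, 17, 18]
  Split: [15, 1, 32, 44] -> [15, 1] and [32, 44]
    Split: [15, 1] -> [15] and [1]
    Merge: [15] + [1] -> [1, 15]
    Split: [32, 44] -> [32] and [44]
    Merge: [32] + [44] -> [32, 44]
  Merge: [1, 15] + [32, 44] -> [1, 15, 32, 44]
Merge: [4, 8, 17, 18] + [1, 15, 32, 44] -> [1, 4, 8, 15, 17, 18, 32, 44]

Final sorted array: [1, 4, 8, 15, 17, 18, 32, 44]

The merge sort proceeds by recursively splitting the array and merging sorted halves.
After all merges, the sorted array is [1, 4, 8, 15, 17, 18, 32, 44].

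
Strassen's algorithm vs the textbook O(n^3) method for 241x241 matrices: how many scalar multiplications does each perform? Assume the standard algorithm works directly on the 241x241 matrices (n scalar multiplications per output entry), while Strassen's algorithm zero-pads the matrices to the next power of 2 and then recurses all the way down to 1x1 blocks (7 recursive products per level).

Matrix multiplication for 241x241 matrices:

Strassen's algorithm requires power-of-2 dimensions. Pad 241x241 to 256x256 (next power of 2).

Standard algorithm: 241^3 = 13997521 multiplications
Strassen's algorithm: 7^(log2(256)) = 7^8 = 5764801 multiplications
Savings: 13997521 - 5764801 = 8232720 multiplications

Standard: 13997521 multiplications (241^3). Strassen: 5764801 multiplications (7^8, after padding to 256x256). Strassen reduces 8 recursive multiplications to 7 at each level.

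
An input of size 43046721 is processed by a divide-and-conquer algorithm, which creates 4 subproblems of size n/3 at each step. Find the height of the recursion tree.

For divide and conquer with division factor 3:

Problem sizes at each level:
Level 0: 43046721
Level 1: 14348907
Level 2: 4782969
Level 3: 1594323
Level 4: 531441
Level 5: 177147
Level 6: 59049
Level 7: 19683
Level 8: 6561
Level 9: 2187
Level 10: 729
Level 11: 243
Level 12: 81
Level 13: 27
Level 14: 9
Level 15: 3
Level 16: 1

The root is level 0 and the size-1 base case is level 16 (the tree spans levels 0 through 16, i.e. 17 levels counting the root), so the depth is the number of divisions: log_3(43046721) = 16

The recursion tree depth is log_3(43046721) = 16. At each level, the problem size is divided by 3, so it takes 16 divisions to reduce to a base case of size 1. The algorithm makes 4 recursive calls at each level.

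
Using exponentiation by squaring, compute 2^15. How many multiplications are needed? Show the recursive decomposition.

Computing 2^15 by squaring (build up from 2^1; each line after the first costs one multiplication):

2^1 = 2
2^2 = (2^1)^2 = 2^2 = 4
2^3 = 2 * 2^2 = 2 * 4 = 8
2^6 = (2^3)^2 = 8^2 = 64
2^7 = 2 * 2^6 = 2 * 64 = 128
2^14 = (2^7)^2 = 128^2 = 16384
2^15 = 2 * 2^14 = 2 * 16384 = 32768

Result: 32768
Multiplications needed: 6 (6 lines after 2^1)

2^15 = 32768. Using exponentiation by squaring, this requires 6 multiplications. The key idea: if the exponent is even, square the half-power; if odd, multiply by the base once.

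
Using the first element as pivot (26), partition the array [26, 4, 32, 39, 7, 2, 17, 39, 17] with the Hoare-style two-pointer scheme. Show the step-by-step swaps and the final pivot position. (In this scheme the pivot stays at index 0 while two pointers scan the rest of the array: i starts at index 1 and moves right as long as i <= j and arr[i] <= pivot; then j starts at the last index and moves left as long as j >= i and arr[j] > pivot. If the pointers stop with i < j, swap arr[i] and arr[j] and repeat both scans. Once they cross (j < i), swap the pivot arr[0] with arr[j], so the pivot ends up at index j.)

Hoare-style two-pointer partition with pivot = 26:

Initial array: [26, 4, 32, 39, 7, 2, 17, 39, 17]

Pointers start at i = 1, j = 8.
i stops at index 2 (arr[2]=32 > 26), j stops at index 8 (arr[8]=17 <= 26): swap arr[2] and arr[8], array becomes [26, 4, 17, 39, 7, 2, 17, 39, 32]
i stops at index 3 (arr[3]=39 > 26), j stops at index 6 (arr[6]=17 <= 26): swap arr[3] and arr[6], array becomes [26, 4, 17, 17, 7, 2, 39, 39, 32]
i ends at 6, j ends at 5: the pointers have crossed (j < i), so scanning stops.

Swap pivot arr[0] with arr[5] to place pivot at position 5: [2, 4, 17, 17, 7, 26, 39, 39, 32]
Pivot position: 5

After partitioning with pivot 26, the array becomes [2, 4, 17, 17, 7, 26, 39, 39, 32]. The pivot is placed at index 5. All elements to the left of the pivot are <= 26, and all elements to the right are > 26.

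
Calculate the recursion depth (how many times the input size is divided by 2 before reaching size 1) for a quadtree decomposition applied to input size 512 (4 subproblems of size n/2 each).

For divide and conquer with division factor 2:

Problem sizes at each level:
Level 0: 512
Level 1: 256
Level 2: 128
Level 3: 64
Level 4: 32
Level 5: 16
Level 6: 8
Level 7: 4
Level 8: 2
Level 9: 1

The root is level 0 and the size-1 base case is level 9 (the tree spans levels 0 through 9, i.e. 10 levels counting the root), so the depth is the number of divisions: log_2(512) = 9

The recursion tree depth is log_2(512) = 9. At each level, the problem size is divided by 2, so it takes 9 divisions to reduce to a base case of size 1. The algorithm makes 4 recursive calls at each level.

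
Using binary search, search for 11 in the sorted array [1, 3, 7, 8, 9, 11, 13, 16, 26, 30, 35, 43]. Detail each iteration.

Binary search for 11 in [1, 3, 7, 8, 9, 11, 13, 16, 26, 30, 35, 43]:

lo=0, hi=11, mid=5, arr[mid]=11 -> Found target at index 5!

Binary search finds 11 at index 5 after 1 comparisons. The search repeatedly halves the search space by comparing with the middle element.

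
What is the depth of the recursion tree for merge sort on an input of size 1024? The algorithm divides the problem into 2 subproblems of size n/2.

For divide and conquer with division factor 2:

Problem sizes at each level:
Level 0: 1024
Level 1: 512
Level 2: 256
Level 3: 128
Level 4: 64
Level 5: 32
Level 6: 16
Level 7: 8
Level 8: 4
Level 9: 2
Level 10: 1

The root is level 0 and the size-1 base case is level 10 (the tree spans levels 0 through 10, i.e. 11 levels counting the root), so the depth is the number of divisions: log_2(1024) = 10

The recursion tree depth is log_2(1024) = 10. At each level, the problem size is divided by 2, so it takes 10 divisions to reduce to a base case of size 1. The algorithm makes 2 recursive calls at each level.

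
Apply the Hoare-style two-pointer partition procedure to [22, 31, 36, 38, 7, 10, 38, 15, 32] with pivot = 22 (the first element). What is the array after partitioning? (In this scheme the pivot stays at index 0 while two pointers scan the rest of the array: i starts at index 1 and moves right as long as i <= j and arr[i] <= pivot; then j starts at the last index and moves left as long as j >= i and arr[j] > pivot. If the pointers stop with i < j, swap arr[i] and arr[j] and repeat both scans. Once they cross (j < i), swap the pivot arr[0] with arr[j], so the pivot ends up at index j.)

Hoare-style two-pointer partition with pivot = 22:

Initial array: [22, 31, 36, 38, 7, 10, 38, 15, 32]

Pointers start at i = 1, j = 8.
i stops at index 1 (arr[1]=31 > 22), j stops at index 7 (arr[7]=15 <= 22): swap arr[1] and arr[7], array becomes [22, 15, 36, 38, 7, 10, 38, 31, 32]
i stops at index 2 (arr[2]=36 > 22), j stops at index 5 (arr[5]=10 <= 22): swap arr[2] and arr[5], array becomes [22, 15, 10, 38, 7, 36, 38, 31, 32]
i stops at index 3 (arr[3]=38 > 22), j stops at index 4 (arr[4]=7 <= 22): swap arr[3] and arr[4], array becomes [22, 15, 10, 7, 38, 36, 38, 31, 32]
i ends at 4, j ends at 3: the pointers have crossed (j < i), so scanning stops.

Swap pivot arr[0] with arr[3] to place pivot at position 3: [7, 15, 10, 22, 38, 36, 38, 31, 32]
Pivot position: 3

After partitioning with pivot 22, the array becomes [7, 15, 10, 22, 38, 36, 38, 31, 32]. The pivot is placed at index 3. All elements to the left of the pivot are <= 22, and all elements to the right are > 22.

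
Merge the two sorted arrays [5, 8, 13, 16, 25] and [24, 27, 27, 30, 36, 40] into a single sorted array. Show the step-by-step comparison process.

Merging process:

Compare 5 vs 24: take 5 from left. Merged: [5]
Compare 8 vs 24: take 8 from left. Merged: [5, 8]
Compare 13 vs 24: take 13 from left. Merged: [5, 8, 13]
Compare 16 vs 24: take 16 from left. Merged: [5, 8, 13, 16]
Compare 25 vs 24: take 24 from right. Merged: [5, 8, 13, 16, 24]
Compare 25 vs 27: take 25 from left. Merged: [5, 8, 13, 16, 24, 25]
Append remaining from right: [27, 27, 30, 36, 40]. Merged: [5, 8, 13, 16, 24, 25, 27, 27, 30, 36, 40]

Final merged array: [5, 8, 13, 16, 24, 25, 27, 27, 30, 36, 40]
Total comparisons: 6

The merged array is [5, 8, 13, 16, 24, 25, 27, 27, 30, 36, 40], requiring 6 comparisons. The merge step runs in O(n) time where n is the total number of elements.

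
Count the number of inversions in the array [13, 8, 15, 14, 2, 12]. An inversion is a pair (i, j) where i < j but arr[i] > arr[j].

Finding inversions in [13, 8, 15, 14, 2, 12]:

(0, 1): arr[0]=13 > arr[1]=8
(0, 4): arr[0]=13 > arr[4]=2
(0, 5): arr[0]=13 > arr[5]=12
(1, 4): arr[1]=8 > arr[4]=2
(2, 3): arr[2]=15 > arr[3]=14
(2, 4): arr[2]=15 > arr[4]=2
(2, 5): arr[2]=15 > arr[5]=12
(3, 4): arr[3]=14 > arr[4]=2
(3, 5): arr[3]=14 > arr[5]=12

Total inversions: 9

The array has 9 inversion(s): (0,1), (0,4), (0,5), (1,4), (2,3), (2,4), (2,5), (3,4), (3,5). Each pair (i,j) satisfies i < j and arr[i] > arr[j].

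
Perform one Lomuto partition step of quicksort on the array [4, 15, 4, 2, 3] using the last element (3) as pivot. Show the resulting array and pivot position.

Lomuto partition with pivot = 3:

Initial array: [4, 15, 4, 2, 3]

arr[0]=4 > 3: no swap
arr[1]=15 > 3: no swap
arr[2]=4 > 3: no swap
arr[3]=2 <= 3: swap with position 0, array becomes [2, 15, 4, 4, 3]

Place pivot at position 1: [2, 3, 4, 4, 15]
Pivot position: 1

After partitioning with pivot 3, the array becomes [2, 3, 4, 4, 15]. The pivot is placed at index 1. All elements to the left of the pivot are <= 3, and all elements to the right are > 3.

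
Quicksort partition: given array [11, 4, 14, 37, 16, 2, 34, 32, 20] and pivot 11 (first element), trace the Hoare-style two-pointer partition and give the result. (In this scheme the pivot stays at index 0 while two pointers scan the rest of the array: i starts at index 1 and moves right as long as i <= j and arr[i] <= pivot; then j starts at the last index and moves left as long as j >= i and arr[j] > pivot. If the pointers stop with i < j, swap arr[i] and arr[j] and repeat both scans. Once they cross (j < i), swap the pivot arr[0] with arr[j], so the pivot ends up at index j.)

Hoare-style two-pointer partition with pivot = 11:

Initial array: [11, 4, 14, 37, 16, 2, 34, 32, 20]

Pointers start at i = 1, j = 8.
i stops at index 2 (arr[2]=14 > 11), j stops at index 5 (arr[5]=2 <= 11): swap arr[2] and arr[5], array becomes [11, 4, 2, 37, 16, 14, 34, 32, 20]
i ends at 3, j ends at 2: the pointers have crossed (j < i), so scanning stops.

Swap pivot arr[0] with arr[2] to place pivot at position 2: [2, 4, 11, 37, 16, 14, 34, 32, 20]
Pivot position: 2

After partitioning with pivot 11, the array becomes [2, 4, 11, 37, 16, 14, 34, 32, 20]. The pivot is placed at index 2. All elements to the left of the pivot are <= 11, and all elements to the right are > 11.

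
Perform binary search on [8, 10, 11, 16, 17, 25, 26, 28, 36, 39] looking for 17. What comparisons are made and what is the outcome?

Binary search for 17 in [8, 10, 11, 16, 17, 25, 26, 28, 36, 39]:

lo=0, hi=9, mid=4, arr[mid]=17 -> Found target at index 4!

Binary search finds 17 at index 4 after 1 comparisons. The search repeatedly halves the search space by comparing with the middle element.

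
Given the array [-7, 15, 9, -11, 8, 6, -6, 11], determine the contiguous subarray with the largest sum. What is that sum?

Using Kadane's algorithm on [-7, 15, 9, -11, 8, 6, -6, 11]:

Scanning through the array:
Position 1 (value 15): max_ending_here = 15, max_so_far = 15
Position 2 (value 9): max_ending_here = 24, max_so_far = 24
Position 3 (value -11): max_ending_here = 13, max_so_far = 24
Position 4 (value 8): max_ending_here = 21, max_so_far = 24
Position 5 (value 6): max_ending_here = 27, max_so_far = 27
Position 6 (value -6): max_ending_here = 21, max_so_far = 27
Position 7 (value 11): max_ending_here = 32, max_so_far = 32

Maximum subarray: [15, 9, -11, 8, 6, -6, 11]
Maximum sum: 32

The maximum subarray is [15, 9, -11, 8, 6, -6, 11] with sum 32. This subarray runs from index 1 to index 7.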